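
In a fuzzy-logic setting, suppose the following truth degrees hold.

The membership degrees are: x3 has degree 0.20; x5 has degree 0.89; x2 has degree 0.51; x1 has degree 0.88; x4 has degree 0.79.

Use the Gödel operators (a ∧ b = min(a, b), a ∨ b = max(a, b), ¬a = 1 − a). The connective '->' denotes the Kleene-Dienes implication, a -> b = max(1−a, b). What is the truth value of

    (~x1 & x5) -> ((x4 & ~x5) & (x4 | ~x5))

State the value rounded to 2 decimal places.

0.88

~x1 = 1 − 0.88 = 0.12
~x1 & x5 = min(a, b) on (0.12, 0.89) = 0.12
~x5 = 1 − 0.89 = 0.11
x4 & ~x5 = min(a, b) on (0.79, 0.11) = 0.11
~x5 = 1 − 0.89 = 0.11
x4 | ~x5 = max(a, b) on (0.79, 0.11) = 0.79
(x4 & ~x5) & (x4 | ~x5) = min(a, b) on (0.11, 0.79) = 0.11
(~x1 & x5) -> ((x4 & ~x5) & (x4 | ~x5))  [Kleene-Dienes: max(1−a, b)] with a=0.12, b=0.11 → 0.88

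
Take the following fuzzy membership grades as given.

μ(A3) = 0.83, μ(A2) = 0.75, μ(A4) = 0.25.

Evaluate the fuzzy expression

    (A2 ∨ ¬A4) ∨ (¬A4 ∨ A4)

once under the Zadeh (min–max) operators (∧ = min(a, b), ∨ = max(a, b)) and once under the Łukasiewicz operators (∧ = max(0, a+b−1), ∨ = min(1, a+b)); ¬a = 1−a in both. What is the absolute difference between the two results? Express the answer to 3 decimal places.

Under Zadeh (min–max):
  ¬A4 = 1 − 0.25 = 0.75
  A2 ∨ ¬A4 = max(a, b) on (0.75, 0.75) = 0.75
  ¬A4 = 1 − 0.25 = 0.75
  ¬A4 ∨ A4 = max(a, b) on (0.75, 0.25) = 0.75
  (A2 ∨ ¬A4) ∨ (¬A4 ∨ A4) = max(a, b) on (0.75, 0.75) = 0.75
  → value = 0.7500
Under Łukasiewicz:
  ¬A4 = 1 − 0.25 = 0.75
  A2 ∨ ¬A4 = min(1, a+b) on (0.75, 0.75) = 1.00
  ¬A4 = 1 − 0.25 = 0.75
  ¬A4 ∨ A4 = min(1, a+b) on (0.75, 0.25) = 1.00
  (A2 ∨ ¬A4) ∨ (¬A4 ∨ A4) = min(1, a+b) on (1.00, 1.00) = 1.00
  → value = 1.0000
|0.7500 − 1.0000| = 0.250

0.250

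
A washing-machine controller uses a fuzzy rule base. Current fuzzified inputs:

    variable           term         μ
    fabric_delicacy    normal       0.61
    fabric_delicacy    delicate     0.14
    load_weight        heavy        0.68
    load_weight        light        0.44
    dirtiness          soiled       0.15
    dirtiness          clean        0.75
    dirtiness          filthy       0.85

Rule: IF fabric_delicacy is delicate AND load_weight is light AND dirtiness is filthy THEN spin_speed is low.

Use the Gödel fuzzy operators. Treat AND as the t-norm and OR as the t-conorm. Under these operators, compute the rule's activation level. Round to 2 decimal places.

0.14

firing strength: delicate=0.14, light=0.44, filthy=0.85; AND[min(a, b)] → w = 0.14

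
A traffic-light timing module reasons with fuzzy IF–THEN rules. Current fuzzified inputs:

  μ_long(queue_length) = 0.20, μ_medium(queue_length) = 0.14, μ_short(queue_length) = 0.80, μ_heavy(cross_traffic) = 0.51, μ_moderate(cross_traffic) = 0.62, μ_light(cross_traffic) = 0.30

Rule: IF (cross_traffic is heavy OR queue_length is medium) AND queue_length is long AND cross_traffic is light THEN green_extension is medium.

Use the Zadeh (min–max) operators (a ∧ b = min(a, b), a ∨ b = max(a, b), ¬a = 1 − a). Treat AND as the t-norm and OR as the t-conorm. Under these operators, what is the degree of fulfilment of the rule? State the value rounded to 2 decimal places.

firing strength: (heavy=0.51 OR medium=0.14) = 0.51; AND[min(a, b)] with long=0.20, light=0.30 → w = 0.20

0.20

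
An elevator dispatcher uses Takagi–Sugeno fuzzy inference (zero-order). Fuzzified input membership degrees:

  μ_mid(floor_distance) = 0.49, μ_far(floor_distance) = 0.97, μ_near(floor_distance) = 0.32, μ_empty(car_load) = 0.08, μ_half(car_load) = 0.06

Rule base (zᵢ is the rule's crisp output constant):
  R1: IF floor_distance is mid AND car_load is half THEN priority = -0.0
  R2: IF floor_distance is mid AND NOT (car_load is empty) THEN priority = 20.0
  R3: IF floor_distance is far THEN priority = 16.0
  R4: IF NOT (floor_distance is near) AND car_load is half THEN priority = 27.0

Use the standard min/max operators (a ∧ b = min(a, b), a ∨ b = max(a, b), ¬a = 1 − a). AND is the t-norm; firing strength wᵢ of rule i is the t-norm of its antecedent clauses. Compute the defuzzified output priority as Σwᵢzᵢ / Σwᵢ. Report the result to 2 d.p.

17.05

R1 (z=-0.0): mid=0.49, half=0.06; AND[min(a, b)] → w = 0.06
R2 (z=20.0): mid=0.49, ¬empty=1−0.08=0.92; AND[min(a, b)] → w = 0.49
R3 (z=16.0): far=0.97 → w = 0.97
R4 (z=27.0): ¬near=1−0.32=0.68, half=0.06; AND[min(a, b)] → w = 0.06
Weighted average = (0.06·-0.0 + 0.49·20.0 + 0.97·16.0 + 0.06·27.0) / (0.06 + 0.49 + 0.97 + 0.06)
  = 26.9400 / 1.5800 = 17.05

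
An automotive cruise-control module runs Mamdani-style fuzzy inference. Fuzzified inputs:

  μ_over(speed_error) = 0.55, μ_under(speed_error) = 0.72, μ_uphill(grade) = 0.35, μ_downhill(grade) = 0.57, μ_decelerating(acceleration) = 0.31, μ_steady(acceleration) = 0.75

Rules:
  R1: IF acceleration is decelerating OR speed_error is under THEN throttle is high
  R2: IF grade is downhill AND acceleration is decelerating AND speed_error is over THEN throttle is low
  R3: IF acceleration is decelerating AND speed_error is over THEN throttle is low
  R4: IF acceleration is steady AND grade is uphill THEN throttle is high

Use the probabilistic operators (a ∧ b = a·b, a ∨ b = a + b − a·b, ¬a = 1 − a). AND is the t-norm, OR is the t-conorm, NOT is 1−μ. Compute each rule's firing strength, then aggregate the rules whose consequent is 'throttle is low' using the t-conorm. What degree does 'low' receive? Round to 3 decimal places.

R1: decelerating=0.31, under=0.72; OR[a + b − a·b] → w = 0.8068
R2: downhill=0.57, decelerating=0.31, over=0.55; AND[a·b] → w = 0.0972
R3: decelerating=0.31, over=0.55; AND[a·b] → w = 0.1705
R4: steady=0.75, uphill=0.35; AND[a·b] → w = 0.2625
Rules with consequent 'low': {R2, R3} → strengths 0.0972, 0.1705
Aggregate via t-conorm [a + b − a·b]: 0.2511

0.251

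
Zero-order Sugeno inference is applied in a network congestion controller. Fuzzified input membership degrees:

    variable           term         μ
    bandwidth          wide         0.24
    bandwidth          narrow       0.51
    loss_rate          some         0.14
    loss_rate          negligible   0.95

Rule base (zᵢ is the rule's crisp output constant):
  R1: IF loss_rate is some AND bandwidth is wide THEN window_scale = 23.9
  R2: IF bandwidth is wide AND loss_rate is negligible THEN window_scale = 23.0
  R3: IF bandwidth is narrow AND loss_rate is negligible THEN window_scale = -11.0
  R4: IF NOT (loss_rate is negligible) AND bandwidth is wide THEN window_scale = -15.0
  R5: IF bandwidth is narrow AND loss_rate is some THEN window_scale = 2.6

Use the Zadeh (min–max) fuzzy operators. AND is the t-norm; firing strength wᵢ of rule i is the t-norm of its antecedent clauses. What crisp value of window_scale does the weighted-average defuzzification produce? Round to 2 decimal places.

2.66

R1 (z=23.9): some=0.14, wide=0.24; AND[min(a, b)] → w = 0.14
R2 (z=23.0): wide=0.24, negligible=0.95; AND[min(a, b)] → w = 0.24
R3 (z=-11.0): narrow=0.51, negligible=0.95; AND[min(a, b)] → w = 0.51
R4 (z=-15.0): ¬negligible=1−0.95=0.05, wide=0.24; AND[min(a, b)] → w = 0.05
R5 (z=2.6): narrow=0.51, some=0.14; AND[min(a, b)] → w = 0.14
Weighted average = (0.14·23.9 + 0.24·23.0 + 0.51·-11.0 + 0.05·-15.0 + 0.14·2.6) / (0.14 + 0.24 + 0.51 + 0.05 + 0.14)
  = 2.8700 / 1.0800 = 2.66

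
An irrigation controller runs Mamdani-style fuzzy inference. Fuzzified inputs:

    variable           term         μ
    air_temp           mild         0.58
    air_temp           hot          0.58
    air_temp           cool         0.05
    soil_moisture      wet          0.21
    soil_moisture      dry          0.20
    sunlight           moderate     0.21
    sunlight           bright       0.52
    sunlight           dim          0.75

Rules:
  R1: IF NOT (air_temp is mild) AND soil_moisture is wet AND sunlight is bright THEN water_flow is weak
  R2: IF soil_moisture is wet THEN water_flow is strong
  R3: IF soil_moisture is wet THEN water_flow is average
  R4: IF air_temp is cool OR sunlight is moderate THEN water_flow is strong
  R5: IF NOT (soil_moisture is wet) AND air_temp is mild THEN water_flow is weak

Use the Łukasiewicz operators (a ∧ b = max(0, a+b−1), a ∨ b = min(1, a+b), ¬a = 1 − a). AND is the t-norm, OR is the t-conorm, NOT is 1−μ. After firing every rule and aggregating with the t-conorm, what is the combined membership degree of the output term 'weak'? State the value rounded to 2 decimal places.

R1: ¬mild=1−0.58=0.42, wet=0.21, bright=0.52; AND[max(0, a+b−1)] → w = 0.00
R2: wet=0.21 → w = 0.21
R3: wet=0.21 → w = 0.21
R4: cool=0.05, moderate=0.21; OR[min(1, a+b)] → w = 0.26
R5: ¬wet=1−0.21=0.79, mild=0.58; AND[max(0, a+b−1)] → w = 0.37
Rules with consequent 'weak': {R1, R5} → strengths 0.00, 0.37
Aggregate via t-conorm [min(1, a+b)]: 0.37

0.37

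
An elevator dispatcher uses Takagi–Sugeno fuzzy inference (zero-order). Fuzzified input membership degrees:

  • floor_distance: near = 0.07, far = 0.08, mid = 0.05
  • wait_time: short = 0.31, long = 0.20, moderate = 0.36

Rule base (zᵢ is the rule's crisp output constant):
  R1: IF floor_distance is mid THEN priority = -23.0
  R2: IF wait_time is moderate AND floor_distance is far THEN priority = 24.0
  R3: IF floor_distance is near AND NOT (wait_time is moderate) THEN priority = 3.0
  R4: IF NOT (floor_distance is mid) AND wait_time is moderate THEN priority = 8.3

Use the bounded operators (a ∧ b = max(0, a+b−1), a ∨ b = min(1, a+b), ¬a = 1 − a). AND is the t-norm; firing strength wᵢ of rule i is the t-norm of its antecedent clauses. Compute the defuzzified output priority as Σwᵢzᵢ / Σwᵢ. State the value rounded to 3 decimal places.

3.953

R1 (z=-23.0): mid=0.05 → w = 0.05
R2 (z=24.0): moderate=0.36, far=0.08; AND[max(0, a+b−1)] → w = 0.00
R3 (z=3.0): near=0.07, ¬moderate=1−0.36=0.64; AND[max(0, a+b−1)] → w = 0.00
R4 (z=8.3): ¬mid=1−0.05=0.95, moderate=0.36; AND[max(0, a+b−1)] → w = 0.31
Weighted average = (0.05·-23.0 + 0.00·24.0 + 0.00·3.0 + 0.31·8.3) / (0.05 + 0.00 + 0.00 + 0.31)
  = 1.4230 / 0.3600 = 3.953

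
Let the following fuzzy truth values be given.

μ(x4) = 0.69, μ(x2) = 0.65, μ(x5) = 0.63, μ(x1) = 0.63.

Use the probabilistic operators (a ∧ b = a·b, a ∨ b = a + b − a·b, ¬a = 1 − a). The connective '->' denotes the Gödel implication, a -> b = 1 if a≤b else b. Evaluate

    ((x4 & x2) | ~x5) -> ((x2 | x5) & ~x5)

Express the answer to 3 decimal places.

x4 & x2 = a·b on (0.6900, 0.6500) = 0.4485
~x5 = 1 − 0.6300 = 0.3700
(x4 & x2) | ~x5 = a + b − a·b on (0.4485, 0.3700) = 0.6526
x2 | x5 = a + b − a·b on (0.6500, 0.6300) = 0.8705
~x5 = 1 − 0.6300 = 0.3700
(x2 | x5) & ~x5 = a·b on (0.8705, 0.3700) = 0.3221
((x4 & x2) | ~x5) -> ((x2 | x5) & ~x5)  [Gödel: 1 if a≤b else b] with a=0.6526, b=0.3221 → 0.3221

0.322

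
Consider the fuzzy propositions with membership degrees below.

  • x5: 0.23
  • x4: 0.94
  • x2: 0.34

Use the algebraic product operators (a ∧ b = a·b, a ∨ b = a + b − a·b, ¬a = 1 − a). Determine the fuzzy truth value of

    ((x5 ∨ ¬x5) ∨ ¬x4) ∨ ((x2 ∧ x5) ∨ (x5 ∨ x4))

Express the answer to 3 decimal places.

¬x5 = 1 − 0.2300 = 0.7700
x5 ∨ ¬x5 = a + b − a·b on (0.2300, 0.7700) = 0.8229
¬x4 = 1 − 0.9400 = 0.0600
(x5 ∨ ¬x5) ∨ ¬x4 = a + b − a·b on (0.8229, 0.0600) = 0.8335
x2 ∧ x5 = a·b on (0.3400, 0.2300) = 0.0782
x5 ∨ x4 = a + b − a·b on (0.2300, 0.9400) = 0.9538
(x2 ∧ x5) ∨ (x5 ∨ x4) = a + b − a·b on (0.0782, 0.9538) = 0.9574
((x5 ∨ ¬x5) ∨ ¬x4) ∨ ((x2 ∧ x5) ∨ (x5 ∨ x4)) = a + b − a·b on (0.8335, 0.9574) = 0.9929

0.993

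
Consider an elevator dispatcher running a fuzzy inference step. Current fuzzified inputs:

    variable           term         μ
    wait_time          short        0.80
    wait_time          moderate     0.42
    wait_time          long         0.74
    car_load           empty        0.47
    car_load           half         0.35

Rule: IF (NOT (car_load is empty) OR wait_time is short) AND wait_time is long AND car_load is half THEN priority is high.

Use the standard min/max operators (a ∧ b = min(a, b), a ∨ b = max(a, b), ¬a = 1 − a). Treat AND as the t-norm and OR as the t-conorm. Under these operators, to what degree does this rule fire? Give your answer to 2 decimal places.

firing strength: (¬empty=1−0.47=0.53 OR short=0.80) = 0.80; AND[min(a, b)] with long=0.74, half=0.35 → w = 0.35

0.35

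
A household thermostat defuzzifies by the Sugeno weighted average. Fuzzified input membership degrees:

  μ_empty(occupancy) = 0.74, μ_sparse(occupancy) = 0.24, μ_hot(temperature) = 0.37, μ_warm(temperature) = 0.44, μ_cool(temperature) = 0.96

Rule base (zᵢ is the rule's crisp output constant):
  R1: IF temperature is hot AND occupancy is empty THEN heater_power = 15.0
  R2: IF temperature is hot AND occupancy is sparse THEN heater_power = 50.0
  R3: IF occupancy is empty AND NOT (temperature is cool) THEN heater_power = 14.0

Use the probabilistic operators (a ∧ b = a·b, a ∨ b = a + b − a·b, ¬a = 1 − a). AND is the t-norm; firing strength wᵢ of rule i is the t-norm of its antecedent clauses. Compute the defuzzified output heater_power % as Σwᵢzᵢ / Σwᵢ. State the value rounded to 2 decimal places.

22.85

R1 (z=15.0): hot=0.37, empty=0.74; AND[a·b] → w = 0.2738
R2 (z=50.0): hot=0.37, sparse=0.24; AND[a·b] → w = 0.0888
R3 (z=14.0): empty=0.74, ¬cool=1−0.96=0.04; AND[a·b] → w = 0.0296
Weighted average = (0.2738·15.0 + 0.0888·50.0 + 0.0296·14.0) / (0.2738 + 0.0888 + 0.0296)
  = 8.9614 / 0.3922 = 22.85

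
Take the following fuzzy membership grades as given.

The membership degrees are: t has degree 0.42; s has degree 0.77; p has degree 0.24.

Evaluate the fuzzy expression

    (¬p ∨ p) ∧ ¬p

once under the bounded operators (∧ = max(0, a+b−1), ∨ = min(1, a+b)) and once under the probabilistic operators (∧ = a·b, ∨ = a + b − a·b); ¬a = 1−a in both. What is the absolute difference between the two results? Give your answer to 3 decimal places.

Under bounded:
  ¬p = 1 − 0.24 = 0.76
  ¬p ∨ p = min(1, a+b) on (0.76, 0.24) = 1.00
  ¬p = 1 − 0.24 = 0.76
  (¬p ∨ p) ∧ ¬p = max(0, a+b−1) on (1.00, 0.76) = 0.76
  → value = 0.7600
Under probabilistic:
  ¬p = 1 − 0.2400 = 0.7600
  ¬p ∨ p = a + b − a·b on (0.7600, 0.2400) = 0.8176
  ¬p = 1 − 0.2400 = 0.7600
  (¬p ∨ p) ∧ ¬p = a·b on (0.8176, 0.7600) = 0.6214
  → value = 0.6214
|0.7600 − 0.6214| = 0.139

0.139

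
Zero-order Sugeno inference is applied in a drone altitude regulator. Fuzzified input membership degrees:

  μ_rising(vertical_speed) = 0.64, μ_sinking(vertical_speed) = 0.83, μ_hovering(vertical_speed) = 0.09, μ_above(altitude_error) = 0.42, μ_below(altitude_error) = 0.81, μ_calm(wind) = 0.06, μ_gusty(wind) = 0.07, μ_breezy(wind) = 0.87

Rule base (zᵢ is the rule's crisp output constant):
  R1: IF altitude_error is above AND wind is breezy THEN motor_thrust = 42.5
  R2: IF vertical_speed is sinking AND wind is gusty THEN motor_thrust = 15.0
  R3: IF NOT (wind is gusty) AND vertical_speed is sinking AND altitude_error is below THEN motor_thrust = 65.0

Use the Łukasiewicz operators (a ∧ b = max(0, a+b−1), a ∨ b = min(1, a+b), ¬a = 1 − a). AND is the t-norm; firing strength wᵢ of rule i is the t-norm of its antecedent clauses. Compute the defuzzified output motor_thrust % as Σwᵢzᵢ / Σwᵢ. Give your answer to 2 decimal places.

57.41

R1 (z=42.5): above=0.42, breezy=0.87; AND[max(0, a+b−1)] → w = 0.29
R2 (z=15.0): sinking=0.83, gusty=0.07; AND[max(0, a+b−1)] → w = 0.00
R3 (z=65.0): ¬gusty=1−0.07=0.93, sinking=0.83, below=0.81; AND[max(0, a+b−1)] → w = 0.57
Weighted average = (0.29·42.5 + 0.00·15.0 + 0.57·65.0) / (0.29 + 0.00 + 0.57)
  = 49.3750 / 0.8600 = 57.41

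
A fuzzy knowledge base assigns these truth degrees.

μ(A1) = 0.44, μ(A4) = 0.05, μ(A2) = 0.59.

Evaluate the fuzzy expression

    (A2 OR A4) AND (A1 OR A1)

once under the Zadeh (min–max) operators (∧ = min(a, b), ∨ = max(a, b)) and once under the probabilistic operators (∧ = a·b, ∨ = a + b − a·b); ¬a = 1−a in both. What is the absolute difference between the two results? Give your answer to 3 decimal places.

Under Zadeh (min–max):
  A2 OR A4 = max(a, b) on (0.59, 0.05) = 0.59
  A1 OR A1 = max(a, b) on (0.44, 0.44) = 0.44
  (A2 OR A4) AND (A1 OR A1) = min(a, b) on (0.59, 0.44) = 0.44
  → value = 0.4400
Under probabilistic:
  A2 OR A4 = a + b − a·b on (0.5900, 0.0500) = 0.6105
  A1 OR A1 = a + b − a·b on (0.4400, 0.4400) = 0.6864
  (A2 OR A4) AND (A1 OR A1) = a·b on (0.6105, 0.6864) = 0.4190
  → value = 0.4190
|0.4400 − 0.4190| = 0.021

0.021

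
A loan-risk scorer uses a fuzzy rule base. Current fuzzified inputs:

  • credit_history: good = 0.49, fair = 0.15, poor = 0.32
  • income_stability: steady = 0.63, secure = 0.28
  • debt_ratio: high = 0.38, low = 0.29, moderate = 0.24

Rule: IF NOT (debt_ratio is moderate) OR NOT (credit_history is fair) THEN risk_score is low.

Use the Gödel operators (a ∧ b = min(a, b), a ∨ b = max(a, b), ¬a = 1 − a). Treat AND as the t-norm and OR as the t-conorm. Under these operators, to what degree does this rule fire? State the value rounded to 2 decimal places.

0.85

firing strength: ¬moderate=1−0.24=0.76, ¬fair=1−0.15=0.85; OR[max(a, b)] → w = 0.85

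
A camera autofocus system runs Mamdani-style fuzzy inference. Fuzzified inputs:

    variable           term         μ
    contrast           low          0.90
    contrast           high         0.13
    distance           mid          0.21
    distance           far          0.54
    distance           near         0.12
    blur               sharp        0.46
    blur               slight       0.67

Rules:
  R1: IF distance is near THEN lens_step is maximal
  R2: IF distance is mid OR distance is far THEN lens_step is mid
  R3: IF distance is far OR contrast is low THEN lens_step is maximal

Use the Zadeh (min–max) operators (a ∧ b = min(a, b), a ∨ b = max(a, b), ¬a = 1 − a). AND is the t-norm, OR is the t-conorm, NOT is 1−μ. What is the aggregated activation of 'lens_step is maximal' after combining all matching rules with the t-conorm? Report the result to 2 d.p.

R1: near=0.12 → w = 0.12
R2: mid=0.21, far=0.54; OR[max(a, b)] → w = 0.54
R3: far=0.54, low=0.90; OR[max(a, b)] → w = 0.90
Rules with consequent 'maximal': {R1, R3} → strengths 0.12, 0.90
Aggregate via t-conorm [max(a, b)]: 0.90

0.90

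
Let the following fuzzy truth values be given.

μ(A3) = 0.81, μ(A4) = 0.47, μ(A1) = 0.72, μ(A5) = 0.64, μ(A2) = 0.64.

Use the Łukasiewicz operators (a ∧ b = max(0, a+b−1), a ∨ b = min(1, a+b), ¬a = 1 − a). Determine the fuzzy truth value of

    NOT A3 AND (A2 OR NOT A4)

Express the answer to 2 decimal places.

NOT A3 = 1 − 0.81 = 0.19
NOT A4 = 1 − 0.47 = 0.53
A2 OR NOT A4 = min(1, a+b) on (0.64, 0.53) = 1.00
NOT A3 AND (A2 OR NOT A4) = max(0, a+b−1) on (0.19, 1.00) = 0.19

0.19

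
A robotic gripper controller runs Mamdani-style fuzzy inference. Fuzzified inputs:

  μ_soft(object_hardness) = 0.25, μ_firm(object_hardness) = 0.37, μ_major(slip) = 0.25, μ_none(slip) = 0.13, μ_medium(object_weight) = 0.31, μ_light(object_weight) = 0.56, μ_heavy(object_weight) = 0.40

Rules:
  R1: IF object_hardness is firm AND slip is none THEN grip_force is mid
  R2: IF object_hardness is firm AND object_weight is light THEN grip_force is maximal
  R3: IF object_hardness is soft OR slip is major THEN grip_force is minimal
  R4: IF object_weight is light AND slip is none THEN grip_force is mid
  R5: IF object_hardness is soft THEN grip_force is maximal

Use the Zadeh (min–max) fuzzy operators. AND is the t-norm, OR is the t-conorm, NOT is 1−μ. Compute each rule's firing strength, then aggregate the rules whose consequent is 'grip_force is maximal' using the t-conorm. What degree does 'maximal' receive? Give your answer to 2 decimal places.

0.37

R1: firm=0.37, none=0.13; AND[min(a, b)] → w = 0.13
R2: firm=0.37, light=0.56; AND[min(a, b)] → w = 0.37
R3: soft=0.25, major=0.25; OR[max(a, b)] → w = 0.25
R4: light=0.56, none=0.13; AND[min(a, b)] → w = 0.13
R5: soft=0.25 → w = 0.25
Rules with consequent 'maximal': {R2, R5} → strengths 0.37, 0.25
Aggregate via t-conorm [max(a, b)]: 0.37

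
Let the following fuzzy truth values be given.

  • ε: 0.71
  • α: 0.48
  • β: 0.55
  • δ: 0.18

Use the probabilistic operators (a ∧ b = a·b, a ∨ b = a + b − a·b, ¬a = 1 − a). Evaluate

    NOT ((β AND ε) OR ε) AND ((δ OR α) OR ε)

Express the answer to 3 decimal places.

β AND ε = a·b on (0.5500, 0.7100) = 0.3905
(β AND ε) OR ε = a + b − a·b on (0.3905, 0.7100) = 0.8232
NOT ((β AND ε) OR ε) = 1 − 0.8232 = 0.1768
δ OR α = a + b − a·b on (0.1800, 0.4800) = 0.5736
(δ OR α) OR ε = a + b − a·b on (0.5736, 0.7100) = 0.8763
NOT ((β AND ε) OR ε) AND ((δ OR α) OR ε) = a·b on (0.1768, 0.8763) = 0.1549

0.155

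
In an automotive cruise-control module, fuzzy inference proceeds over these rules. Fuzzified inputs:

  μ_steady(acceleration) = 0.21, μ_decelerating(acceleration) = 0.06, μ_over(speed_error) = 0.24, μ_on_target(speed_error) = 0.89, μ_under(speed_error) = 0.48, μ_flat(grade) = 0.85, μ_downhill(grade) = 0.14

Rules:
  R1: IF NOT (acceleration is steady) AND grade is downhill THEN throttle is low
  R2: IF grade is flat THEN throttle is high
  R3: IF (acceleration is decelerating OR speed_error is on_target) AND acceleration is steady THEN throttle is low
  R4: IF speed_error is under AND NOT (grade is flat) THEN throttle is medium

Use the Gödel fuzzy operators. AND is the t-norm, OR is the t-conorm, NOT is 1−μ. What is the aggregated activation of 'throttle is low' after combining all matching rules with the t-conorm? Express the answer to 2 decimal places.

0.21

R1: ¬steady=1−0.21=0.79, downhill=0.14; AND[min(a, b)] → w = 0.14
R2: flat=0.85 → w = 0.85
R3: (decelerating=0.06 OR on_target=0.89) = 0.89; AND[min(a, b)] with steady=0.21 → w = 0.21
R4: under=0.48, ¬flat=1−0.85=0.15; AND[min(a, b)] → w = 0.15
Rules with consequent 'low': {R1, R3} → strengths 0.14, 0.21
Aggregate via t-conorm [max(a, b)]: 0.21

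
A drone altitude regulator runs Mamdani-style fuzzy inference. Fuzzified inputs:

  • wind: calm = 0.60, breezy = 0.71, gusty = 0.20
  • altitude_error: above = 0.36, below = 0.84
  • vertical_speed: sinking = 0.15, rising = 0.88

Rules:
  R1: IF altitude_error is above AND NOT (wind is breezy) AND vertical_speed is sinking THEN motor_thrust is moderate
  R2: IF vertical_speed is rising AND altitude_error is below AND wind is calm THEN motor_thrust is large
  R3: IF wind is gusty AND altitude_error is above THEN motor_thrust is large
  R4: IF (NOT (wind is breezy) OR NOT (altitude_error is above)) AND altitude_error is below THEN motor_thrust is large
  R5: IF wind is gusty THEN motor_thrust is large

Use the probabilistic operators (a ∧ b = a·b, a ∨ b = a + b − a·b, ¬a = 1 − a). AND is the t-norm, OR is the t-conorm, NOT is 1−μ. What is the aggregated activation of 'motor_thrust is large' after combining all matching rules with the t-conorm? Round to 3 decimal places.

0.845

R1: above=0.36, ¬breezy=1−0.71=0.29, sinking=0.15; AND[a·b] → w = 0.0157
R2: rising=0.88, below=0.84, calm=0.60; AND[a·b] → w = 0.4435
R3: gusty=0.20, above=0.36; AND[a·b] → w = 0.0720
R4: (¬breezy=1−0.71=0.29 OR ¬above=1−0.36=0.64) = 0.7444; AND[a·b] with below=0.84 → w = 0.6253
R5: gusty=0.20 → w = 0.2000
Rules with consequent 'large': {R2, R3, R4, R5} → strengths 0.4435, 0.0720, 0.6253, 0.2000
Aggregate via t-conorm [a + b − a·b]: 0.8452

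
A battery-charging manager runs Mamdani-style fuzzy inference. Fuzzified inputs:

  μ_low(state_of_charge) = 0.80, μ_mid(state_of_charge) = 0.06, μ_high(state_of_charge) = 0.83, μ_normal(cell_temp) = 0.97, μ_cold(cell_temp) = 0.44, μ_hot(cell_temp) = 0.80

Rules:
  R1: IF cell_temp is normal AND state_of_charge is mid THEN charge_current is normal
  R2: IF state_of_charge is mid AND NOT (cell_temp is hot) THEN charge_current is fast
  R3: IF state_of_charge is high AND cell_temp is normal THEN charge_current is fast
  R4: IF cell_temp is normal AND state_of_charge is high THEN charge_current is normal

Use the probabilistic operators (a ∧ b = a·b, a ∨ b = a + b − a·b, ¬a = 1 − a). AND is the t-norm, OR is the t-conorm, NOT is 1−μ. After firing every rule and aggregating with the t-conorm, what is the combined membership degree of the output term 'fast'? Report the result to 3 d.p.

R1: normal=0.97, mid=0.06; AND[a·b] → w = 0.0582
R2: mid=0.06, ¬hot=1−0.80=0.20; AND[a·b] → w = 0.0120
R3: high=0.83, normal=0.97; AND[a·b] → w = 0.8051
R4: normal=0.97, high=0.83; AND[a·b] → w = 0.8051
Rules with consequent 'fast': {R2, R3} → strengths 0.0120, 0.8051
Aggregate via t-conorm [a + b − a·b]: 0.8074

0.807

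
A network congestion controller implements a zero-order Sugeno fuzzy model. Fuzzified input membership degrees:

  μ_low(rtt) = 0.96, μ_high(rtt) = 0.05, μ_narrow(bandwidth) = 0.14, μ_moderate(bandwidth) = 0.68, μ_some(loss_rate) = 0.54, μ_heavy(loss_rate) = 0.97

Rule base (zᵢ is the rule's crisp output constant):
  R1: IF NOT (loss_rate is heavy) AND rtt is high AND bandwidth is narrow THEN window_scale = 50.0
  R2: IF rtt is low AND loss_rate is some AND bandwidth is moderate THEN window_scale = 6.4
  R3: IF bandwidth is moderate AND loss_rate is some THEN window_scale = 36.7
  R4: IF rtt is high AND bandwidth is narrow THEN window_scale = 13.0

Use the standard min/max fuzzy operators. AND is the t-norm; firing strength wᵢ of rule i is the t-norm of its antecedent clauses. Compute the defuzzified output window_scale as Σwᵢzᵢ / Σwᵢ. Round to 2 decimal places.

R1 (z=50.0): ¬heavy=1−0.97=0.03, high=0.05, narrow=0.14; AND[min(a, b)] → w = 0.03
R2 (z=6.4): low=0.96, some=0.54, moderate=0.68; AND[min(a, b)] → w = 0.54
R3 (z=36.7): moderate=0.68, some=0.54; AND[min(a, b)] → w = 0.54
R4 (z=13.0): high=0.05, narrow=0.14; AND[min(a, b)] → w = 0.05
Weighted average = (0.03·50.0 + 0.54·6.4 + 0.54·36.7 + 0.05·13.0) / (0.03 + 0.54 + 0.54 + 0.05)
  = 25.4240 / 1.1600 = 21.92

21.92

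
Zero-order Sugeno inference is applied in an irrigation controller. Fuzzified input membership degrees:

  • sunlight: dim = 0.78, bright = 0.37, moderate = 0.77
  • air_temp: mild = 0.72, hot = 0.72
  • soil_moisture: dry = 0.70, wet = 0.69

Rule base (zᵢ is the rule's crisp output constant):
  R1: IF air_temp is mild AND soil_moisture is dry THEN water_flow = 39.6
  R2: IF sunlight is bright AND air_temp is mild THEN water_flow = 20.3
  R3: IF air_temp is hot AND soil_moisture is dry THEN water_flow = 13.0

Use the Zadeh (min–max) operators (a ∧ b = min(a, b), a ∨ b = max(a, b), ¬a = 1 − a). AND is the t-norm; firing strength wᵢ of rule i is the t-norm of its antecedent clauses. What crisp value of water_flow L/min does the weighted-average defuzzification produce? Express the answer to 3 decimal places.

25.046

R1 (z=39.6): mild=0.72, dry=0.70; AND[min(a, b)] → w = 0.70
R2 (z=20.3): bright=0.37, mild=0.72; AND[min(a, b)] → w = 0.37
R3 (z=13.0): hot=0.72, dry=0.70; AND[min(a, b)] → w = 0.70
Weighted average = (0.70·39.6 + 0.37·20.3 + 0.70·13.0) / (0.70 + 0.37 + 0.70)
  = 44.3310 / 1.7700 = 25.046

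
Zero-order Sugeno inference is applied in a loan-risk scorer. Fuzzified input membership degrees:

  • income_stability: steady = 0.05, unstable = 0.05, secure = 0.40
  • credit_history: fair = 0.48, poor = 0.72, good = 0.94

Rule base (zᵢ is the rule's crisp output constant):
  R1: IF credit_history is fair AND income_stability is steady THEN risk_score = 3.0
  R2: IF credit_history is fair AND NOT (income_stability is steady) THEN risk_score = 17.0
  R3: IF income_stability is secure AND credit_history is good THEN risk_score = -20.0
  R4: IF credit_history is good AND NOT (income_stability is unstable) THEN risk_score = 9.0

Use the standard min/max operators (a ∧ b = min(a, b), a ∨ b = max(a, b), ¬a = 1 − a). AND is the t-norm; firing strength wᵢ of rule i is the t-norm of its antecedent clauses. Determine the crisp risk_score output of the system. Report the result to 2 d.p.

4.69

R1 (z=3.0): fair=0.48, steady=0.05; AND[min(a, b)] → w = 0.05
R2 (z=17.0): fair=0.48, ¬steady=1−0.05=0.95; AND[min(a, b)] → w = 0.48
R3 (z=-20.0): secure=0.40, good=0.94; AND[min(a, b)] → w = 0.40
R4 (z=9.0): good=0.94, ¬unstable=1−0.05=0.95; AND[min(a, b)] → w = 0.94
Weighted average = (0.05·3.0 + 0.48·17.0 + 0.40·-20.0 + 0.94·9.0) / (0.05 + 0.48 + 0.40 + 0.94)
  = 8.7700 / 1.8700 = 4.69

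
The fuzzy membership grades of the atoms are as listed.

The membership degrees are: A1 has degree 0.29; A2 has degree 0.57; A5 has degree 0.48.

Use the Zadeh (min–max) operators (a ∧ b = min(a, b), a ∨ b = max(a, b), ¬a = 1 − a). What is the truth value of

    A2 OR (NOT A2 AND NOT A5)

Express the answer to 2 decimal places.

NOT A2 = 1 − 0.57 = 0.43
NOT A5 = 1 − 0.48 = 0.52
NOT A2 AND NOT A5 = min(a, b) on (0.43, 0.52) = 0.43
A2 OR (NOT A2 AND NOT A5) = max(a, b) on (0.57, 0.43) = 0.57

0.57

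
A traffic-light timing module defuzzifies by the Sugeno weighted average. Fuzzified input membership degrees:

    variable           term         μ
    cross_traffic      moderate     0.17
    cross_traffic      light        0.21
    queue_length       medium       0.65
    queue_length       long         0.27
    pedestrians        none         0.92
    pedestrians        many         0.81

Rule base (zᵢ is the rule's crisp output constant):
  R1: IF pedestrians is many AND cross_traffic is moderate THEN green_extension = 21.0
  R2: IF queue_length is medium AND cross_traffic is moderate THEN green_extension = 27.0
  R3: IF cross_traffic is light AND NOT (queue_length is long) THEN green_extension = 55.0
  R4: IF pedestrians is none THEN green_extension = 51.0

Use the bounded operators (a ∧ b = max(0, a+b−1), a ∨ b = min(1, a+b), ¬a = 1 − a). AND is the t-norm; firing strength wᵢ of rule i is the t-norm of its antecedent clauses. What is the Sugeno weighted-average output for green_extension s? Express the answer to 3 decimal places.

51.000

R1 (z=21.0): many=0.81, moderate=0.17; AND[max(0, a+b−1)] → w = 0.00
R2 (z=27.0): medium=0.65, moderate=0.17; AND[max(0, a+b−1)] → w = 0.00
R3 (z=55.0): light=0.21, ¬long=1−0.27=0.73; AND[max(0, a+b−1)] → w = 0.00
R4 (z=51.0): none=0.92 → w = 0.92
Weighted average = (0.00·21.0 + 0.00·27.0 + 0.00·55.0 + 0.92·51.0) / (0.00 + 0.00 + 0.00 + 0.92)
  = 46.9200 / 0.9200 = 51.000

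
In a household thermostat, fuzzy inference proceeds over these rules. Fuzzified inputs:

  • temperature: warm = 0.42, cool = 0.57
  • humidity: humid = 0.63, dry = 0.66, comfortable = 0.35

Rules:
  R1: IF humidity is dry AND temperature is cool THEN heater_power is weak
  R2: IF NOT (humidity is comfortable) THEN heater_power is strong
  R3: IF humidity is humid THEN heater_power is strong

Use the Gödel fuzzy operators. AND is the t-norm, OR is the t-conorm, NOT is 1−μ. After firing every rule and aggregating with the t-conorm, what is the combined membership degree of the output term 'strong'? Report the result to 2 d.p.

R1: dry=0.66, cool=0.57; AND[min(a, b)] → w = 0.57
R2: ¬comfortable=1−0.35=0.65 → w = 0.65
R3: humid=0.63 → w = 0.63
Rules with consequent 'strong': {R2, R3} → strengths 0.65, 0.63
Aggregate via t-conorm [max(a, b)]: 0.65

0.65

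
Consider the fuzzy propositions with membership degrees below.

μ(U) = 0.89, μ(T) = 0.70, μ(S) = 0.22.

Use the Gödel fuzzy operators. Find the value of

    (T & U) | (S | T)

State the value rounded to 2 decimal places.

T & U = min(a, b) on (0.70, 0.89) = 0.70
S | T = max(a, b) on (0.22, 0.70) = 0.70
(T & U) | (S | T) = max(a, b) on (0.70, 0.70) = 0.70

0.70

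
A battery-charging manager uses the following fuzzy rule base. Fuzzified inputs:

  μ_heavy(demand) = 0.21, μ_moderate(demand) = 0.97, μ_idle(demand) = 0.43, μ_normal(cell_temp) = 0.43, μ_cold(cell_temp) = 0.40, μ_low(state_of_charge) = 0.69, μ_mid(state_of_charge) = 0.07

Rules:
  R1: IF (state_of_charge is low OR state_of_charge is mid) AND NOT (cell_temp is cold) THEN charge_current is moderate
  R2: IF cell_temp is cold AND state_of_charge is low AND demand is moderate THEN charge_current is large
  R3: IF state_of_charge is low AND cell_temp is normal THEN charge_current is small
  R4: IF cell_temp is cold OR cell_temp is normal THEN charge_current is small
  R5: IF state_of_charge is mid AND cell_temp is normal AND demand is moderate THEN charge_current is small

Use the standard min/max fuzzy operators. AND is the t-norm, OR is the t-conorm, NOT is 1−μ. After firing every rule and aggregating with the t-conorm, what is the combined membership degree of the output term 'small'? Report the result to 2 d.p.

R1: (low=0.69 OR mid=0.07) = 0.69; AND[min(a, b)] with ¬cold=1−0.40=0.60 → w = 0.60
R2: cold=0.40, low=0.69, moderate=0.97; AND[min(a, b)] → w = 0.40
R3: low=0.69, normal=0.43; AND[min(a, b)] → w = 0.43
R4: cold=0.40, normal=0.43; OR[max(a, b)] → w = 0.43
R5: mid=0.07, normal=0.43, moderate=0.97; AND[min(a, b)] → w = 0.07
Rules with consequent 'small': {R3, R4, R5} → strengths 0.43, 0.43, 0.07
Aggregate via t-conorm [max(a, b)]: 0.43

0.43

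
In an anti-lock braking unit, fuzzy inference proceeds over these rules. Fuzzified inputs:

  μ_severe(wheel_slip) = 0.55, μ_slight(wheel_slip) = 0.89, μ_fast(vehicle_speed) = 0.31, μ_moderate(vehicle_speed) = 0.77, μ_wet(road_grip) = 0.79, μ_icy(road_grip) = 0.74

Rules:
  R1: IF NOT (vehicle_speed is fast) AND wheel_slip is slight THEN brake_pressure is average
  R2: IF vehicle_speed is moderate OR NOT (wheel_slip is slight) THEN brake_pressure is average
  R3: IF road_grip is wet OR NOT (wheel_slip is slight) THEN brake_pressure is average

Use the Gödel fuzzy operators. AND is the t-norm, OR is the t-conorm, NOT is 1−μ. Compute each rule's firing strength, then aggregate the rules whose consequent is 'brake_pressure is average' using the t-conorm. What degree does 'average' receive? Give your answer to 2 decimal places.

R1: ¬fast=1−0.31=0.69, slight=0.89; AND[min(a, b)] → w = 0.69
R2: moderate=0.77, ¬slight=1−0.89=0.11; OR[max(a, b)] → w = 0.77
R3: wet=0.79, ¬slight=1−0.89=0.11; OR[max(a, b)] → w = 0.79
Rules with consequent 'average': {R1, R2, R3} → strengths 0.69, 0.77, 0.79
Aggregate via t-conorm [max(a, b)]: 0.79

0.79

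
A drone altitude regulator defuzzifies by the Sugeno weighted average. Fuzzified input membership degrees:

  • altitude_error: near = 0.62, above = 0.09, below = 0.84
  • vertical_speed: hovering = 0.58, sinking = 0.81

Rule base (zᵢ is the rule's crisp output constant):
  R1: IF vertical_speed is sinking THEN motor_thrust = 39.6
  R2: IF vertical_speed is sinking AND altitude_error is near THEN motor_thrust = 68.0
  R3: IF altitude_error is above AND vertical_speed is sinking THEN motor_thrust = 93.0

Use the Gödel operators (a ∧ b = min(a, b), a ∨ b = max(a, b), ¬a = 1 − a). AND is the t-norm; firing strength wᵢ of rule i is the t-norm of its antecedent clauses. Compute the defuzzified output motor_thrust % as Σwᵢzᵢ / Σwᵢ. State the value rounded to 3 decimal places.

54.346

R1 (z=39.6): sinking=0.81 → w = 0.81
R2 (z=68.0): sinking=0.81, near=0.62; AND[min(a, b)] → w = 0.62
R3 (z=93.0): above=0.09, sinking=0.81; AND[min(a, b)] → w = 0.09
Weighted average = (0.81·39.6 + 0.62·68.0 + 0.09·93.0) / (0.81 + 0.62 + 0.09)
  = 82.6060 / 1.5200 = 54.346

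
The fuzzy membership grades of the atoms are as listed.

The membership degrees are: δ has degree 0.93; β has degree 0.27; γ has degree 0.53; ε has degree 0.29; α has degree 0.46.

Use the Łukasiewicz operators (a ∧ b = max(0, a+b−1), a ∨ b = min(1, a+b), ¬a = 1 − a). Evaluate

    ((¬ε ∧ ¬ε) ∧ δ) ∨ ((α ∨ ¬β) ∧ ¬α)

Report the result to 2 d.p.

0.89

¬ε = 1 − 0.29 = 0.71
¬ε = 1 − 0.29 = 0.71
¬ε ∧ ¬ε = max(0, a+b−1) on (0.71, 0.71) = 0.42
(¬ε ∧ ¬ε) ∧ δ = max(0, a+b−1) on (0.42, 0.93) = 0.35
¬β = 1 − 0.27 = 0.73
α ∨ ¬β = min(1, a+b) on (0.46, 0.73) = 1.00
¬α = 1 − 0.46 = 0.54
(α ∨ ¬β) ∧ ¬α = max(0, a+b−1) on (1.00, 0.54) = 0.54
((¬ε ∧ ¬ε) ∧ δ) ∨ ((α ∨ ¬β) ∧ ¬α) = min(1, a+b) on (0.35, 0.54) = 0.89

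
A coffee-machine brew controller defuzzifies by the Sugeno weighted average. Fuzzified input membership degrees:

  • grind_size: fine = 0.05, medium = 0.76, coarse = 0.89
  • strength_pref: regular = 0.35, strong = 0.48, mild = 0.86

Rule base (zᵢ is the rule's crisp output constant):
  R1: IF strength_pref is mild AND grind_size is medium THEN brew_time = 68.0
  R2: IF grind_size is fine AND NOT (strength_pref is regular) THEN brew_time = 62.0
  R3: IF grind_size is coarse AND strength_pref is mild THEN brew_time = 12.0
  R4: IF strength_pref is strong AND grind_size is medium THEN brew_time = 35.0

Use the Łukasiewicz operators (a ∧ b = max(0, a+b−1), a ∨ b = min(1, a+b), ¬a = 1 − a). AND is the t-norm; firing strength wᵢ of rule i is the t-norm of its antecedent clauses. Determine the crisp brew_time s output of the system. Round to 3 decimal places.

36.994

R1 (z=68.0): mild=0.86, medium=0.76; AND[max(0, a+b−1)] → w = 0.62
R2 (z=62.0): fine=0.05, ¬regular=1−0.35=0.65; AND[max(0, a+b−1)] → w = 0.00
R3 (z=12.0): coarse=0.89, mild=0.86; AND[max(0, a+b−1)] → w = 0.75
R4 (z=35.0): strong=0.48, medium=0.76; AND[max(0, a+b−1)] → w = 0.24
Weighted average = (0.62·68.0 + 0.00·62.0 + 0.75·12.0 + 0.24·35.0) / (0.62 + 0.00 + 0.75 + 0.24)
  = 59.5600 / 1.6100 = 36.994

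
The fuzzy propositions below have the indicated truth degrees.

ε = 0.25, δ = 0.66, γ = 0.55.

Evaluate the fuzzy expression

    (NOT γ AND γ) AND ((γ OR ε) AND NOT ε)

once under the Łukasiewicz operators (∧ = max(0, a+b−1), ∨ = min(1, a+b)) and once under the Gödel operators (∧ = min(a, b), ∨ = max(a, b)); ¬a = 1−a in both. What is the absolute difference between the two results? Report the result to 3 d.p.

0.450

Under Łukasiewicz:
  NOT γ = 1 − 0.55 = 0.45
  NOT γ AND γ = max(0, a+b−1) on (0.45, 0.55) = 0.00
  γ OR ε = min(1, a+b) on (0.55, 0.25) = 0.80
  NOT ε = 1 − 0.25 = 0.75
  (γ OR ε) AND NOT ε = max(0, a+b−1) on (0.80, 0.75) = 0.55
  (NOT γ AND γ) AND ((γ OR ε) AND NOT ε) = max(0, a+b−1) on (0.00, 0.55) = 0.00
  → value = 0.0000
Under Gödel:
  NOT γ = 1 − 0.55 = 0.45
  NOT γ AND γ = min(a, b) on (0.45, 0.55) = 0.45
  γ OR ε = max(a, b) on (0.55, 0.25) = 0.55
  NOT ε = 1 − 0.25 = 0.75
  (γ OR ε) AND NOT ε = min(a, b) on (0.55, 0.75) = 0.55
  (NOT γ AND γ) AND ((γ OR ε) AND NOT ε) = min(a, b) on (0.45, 0.55) = 0.45
  → value = 0.4500
|0.0000 − 0.4500| = 0.450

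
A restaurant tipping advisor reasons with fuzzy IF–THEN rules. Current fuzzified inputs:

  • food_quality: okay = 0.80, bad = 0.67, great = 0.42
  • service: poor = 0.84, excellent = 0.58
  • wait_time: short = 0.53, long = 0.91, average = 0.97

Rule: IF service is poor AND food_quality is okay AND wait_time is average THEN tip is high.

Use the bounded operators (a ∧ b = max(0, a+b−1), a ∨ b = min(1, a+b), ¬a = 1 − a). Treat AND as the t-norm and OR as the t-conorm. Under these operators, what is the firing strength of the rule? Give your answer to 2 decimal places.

firing strength: poor=0.84, okay=0.80, average=0.97; AND[max(0, a+b−1)] → w = 0.61

0.61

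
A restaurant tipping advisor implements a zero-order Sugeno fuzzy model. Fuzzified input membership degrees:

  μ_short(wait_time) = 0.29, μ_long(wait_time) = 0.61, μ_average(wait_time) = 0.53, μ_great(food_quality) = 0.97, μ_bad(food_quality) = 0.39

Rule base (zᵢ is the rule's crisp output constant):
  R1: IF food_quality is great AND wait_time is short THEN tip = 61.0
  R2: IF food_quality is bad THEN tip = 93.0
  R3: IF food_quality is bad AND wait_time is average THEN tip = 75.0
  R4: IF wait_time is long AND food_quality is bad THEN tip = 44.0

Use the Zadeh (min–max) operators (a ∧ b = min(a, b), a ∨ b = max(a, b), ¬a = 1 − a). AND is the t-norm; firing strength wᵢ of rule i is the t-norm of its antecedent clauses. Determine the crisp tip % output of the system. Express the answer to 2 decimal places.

68.75

R1 (z=61.0): great=0.97, short=0.29; AND[min(a, b)] → w = 0.29
R2 (z=93.0): bad=0.39 → w = 0.39
R3 (z=75.0): bad=0.39, average=0.53; AND[min(a, b)] → w = 0.39
R4 (z=44.0): long=0.61, bad=0.39; AND[min(a, b)] → w = 0.39
Weighted average = (0.29·61.0 + 0.39·93.0 + 0.39·75.0 + 0.39·44.0) / (0.29 + 0.39 + 0.39 + 0.39)
  = 100.3700 / 1.4600 = 68.75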